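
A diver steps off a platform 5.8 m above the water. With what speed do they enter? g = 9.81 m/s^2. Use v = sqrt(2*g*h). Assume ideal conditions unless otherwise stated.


v = sqrt(2 * g * h)
v = sqrt(2 * 9.81 * 5.8)
v = sqrt(113.796) = 10.6675 m/s

10.6675 m/s


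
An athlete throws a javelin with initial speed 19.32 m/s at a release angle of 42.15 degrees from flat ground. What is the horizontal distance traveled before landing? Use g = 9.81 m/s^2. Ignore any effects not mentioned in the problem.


R = v^2 * sin(2*theta) / g
Convert angle to radians: theta = 42.15 deg = 0.7357 rad
sin(2*theta) = sin(1.4713) = 0.9951
R = 19.32^2 * 0.9951 / 9.81
R = 373.2624 * 0.9951 / 9.81 = 37.861 m

37.861 m


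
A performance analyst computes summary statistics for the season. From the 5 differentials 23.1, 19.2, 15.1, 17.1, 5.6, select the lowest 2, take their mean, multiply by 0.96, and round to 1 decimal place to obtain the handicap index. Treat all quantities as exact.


All differentials: 23.1, 19.2, 15.1, 17.1, 5.6
Sorted: 5.6, 15.1, 17.1, 19.2, 23.1
Best 2: 5.6, 15.1
Average of best = 20.7 / 2 = 10.35
Raw index = 10.35 * 0.96 = 9.936
Handicap index = round(9.936, 1) = 9.9

9.9


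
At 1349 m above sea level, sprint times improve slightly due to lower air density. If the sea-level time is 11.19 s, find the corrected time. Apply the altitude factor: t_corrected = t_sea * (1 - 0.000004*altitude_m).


Correction factor = 1 - 0.000004 * 1349 = 0.994604
t_corrected = t_sea * factor = 11.19 * 0.994604
t_corrected = 11.1296 s

11.1296 s


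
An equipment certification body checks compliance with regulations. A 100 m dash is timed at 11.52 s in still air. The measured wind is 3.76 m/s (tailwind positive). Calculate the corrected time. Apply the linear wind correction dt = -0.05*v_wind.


dt = -0.05 * v_wind = -0.05 * 3.76 = -0.188 s
t_corrected = t_still + dt = 11.52 + (-0.188)
t_corrected = 11.332 s

11.332 s


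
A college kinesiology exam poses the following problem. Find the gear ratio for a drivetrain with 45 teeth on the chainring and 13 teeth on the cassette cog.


GR = front_teeth / rear_teeth
GR = 45 / 13
GR = 3.4615

3.4615


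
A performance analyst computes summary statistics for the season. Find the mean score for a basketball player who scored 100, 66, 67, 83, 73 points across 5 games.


Average = sum / n
Sum = 389
Average = 389 / 5 = 77.8

77.8


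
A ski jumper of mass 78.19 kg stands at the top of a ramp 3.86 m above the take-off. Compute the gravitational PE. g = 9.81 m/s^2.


PE = m * g * h
PE = 78.19 * 9.81 * 3.86
PE = 767.0439 * 3.86 = 2960.7895 J

2960.7895 J


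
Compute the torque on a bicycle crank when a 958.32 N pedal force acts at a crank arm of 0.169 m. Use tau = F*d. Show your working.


tau = F * d
tau = 958.32 * 0.169
tau = 161.9561 N*m

161.9561 N*m


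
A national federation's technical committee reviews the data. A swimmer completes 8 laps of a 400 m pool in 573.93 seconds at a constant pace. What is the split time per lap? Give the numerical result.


Split time = total_time / n_laps = 573.93 / 8
Split time = 71.7412 s per lap

71.7412 s


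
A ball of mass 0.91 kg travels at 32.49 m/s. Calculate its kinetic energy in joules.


KE = 0.5 * m * v^2
KE = 0.5 * 0.91 * 32.49^2
KE = 0.5 * 0.91 * 1055.6001 = 480.298 J

480.298 J


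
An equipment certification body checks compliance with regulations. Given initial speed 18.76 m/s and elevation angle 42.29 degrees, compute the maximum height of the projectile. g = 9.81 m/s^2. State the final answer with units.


H = (v*sin(theta))^2 / (2*g)
vy = v*sin(theta) = 18.76 * sin(42.29 deg) = 12.6233 m/s
H = vy^2 / (2*g) = 159.3475 / (2*9.81)
H = 159.3475 / 19.62 = 8.1217 m

8.1217 m


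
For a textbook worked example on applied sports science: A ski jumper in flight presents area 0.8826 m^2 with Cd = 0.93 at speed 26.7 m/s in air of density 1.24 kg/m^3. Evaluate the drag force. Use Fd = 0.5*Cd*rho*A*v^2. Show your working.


Fd = 0.5 * Cd * rho * A * v^2
Fd = 0.5 * 0.93 * 1.24 * 0.8826 * 26.7^2
v^2 = 712.89
Fd = 0.5 * 0.93 * 1.24 * 0.8826 * 712.89 = 362.7948 N

362.7948 N


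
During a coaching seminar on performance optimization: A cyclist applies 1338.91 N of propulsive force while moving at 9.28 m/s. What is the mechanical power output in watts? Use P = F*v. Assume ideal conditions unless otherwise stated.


P = F * v
P = 1338.91 * 9.28
P = 12425.0848 W

12425.0848 W


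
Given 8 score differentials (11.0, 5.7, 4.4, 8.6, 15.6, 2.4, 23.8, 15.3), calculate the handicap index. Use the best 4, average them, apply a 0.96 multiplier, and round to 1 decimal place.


All differentials: 11.0, 5.7, 4.4, 8.6, 15.6, 2.4, 23.8, 15.3
Sorted: 2.4, 4.4, 5.7, 8.6, 11.0, 15.3, 15.6, 23.8
Best 4: 2.4, 4.4, 5.7, 8.6
Average of best = 21.1 / 4 = 5.275
Raw index = 5.275 * 0.96 = 5.064
Handicap index = round(5.064, 1) = 5.1

5.1


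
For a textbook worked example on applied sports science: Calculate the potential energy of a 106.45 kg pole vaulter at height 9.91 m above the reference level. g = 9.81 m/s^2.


PE = m * g * h
PE = 106.45 * 9.81 * 9.91
PE = 1044.2745 * 9.91 = 10348.7603 J

10348.7603 J


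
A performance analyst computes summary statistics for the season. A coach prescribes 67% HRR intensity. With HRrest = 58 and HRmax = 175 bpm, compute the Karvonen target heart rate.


Target = HRrest + pct*(HRmax - HRrest)
Heart rate reserve = HRmax - HRrest = 175 - 58 = 117 bpm
Fraction = 67% = 0.67
Target = 58 + 0.67 * 117
Target = 58 + 78.39 = 136.39 bpm

136.39 bpm


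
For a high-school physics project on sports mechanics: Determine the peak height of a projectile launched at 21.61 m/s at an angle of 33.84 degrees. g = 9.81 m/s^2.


H = (v*sin(theta))^2 / (2*g)
vy = v*sin(theta) = 21.61 * sin(33.84 deg) = 12.0341 m/s
H = vy^2 / (2*g) = 144.8191 / (2*9.81)
H = 144.8191 / 19.62 = 7.3812 m

7.3812 m


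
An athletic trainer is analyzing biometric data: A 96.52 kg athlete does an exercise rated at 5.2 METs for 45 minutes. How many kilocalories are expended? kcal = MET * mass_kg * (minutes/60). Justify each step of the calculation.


kcal = MET * mass * time_hr
Convert time: 45 min = 0.75 hr
kcal = 5.2 * 96.52 * 0.75
kcal = 376.428 kcal

376.428 kcal


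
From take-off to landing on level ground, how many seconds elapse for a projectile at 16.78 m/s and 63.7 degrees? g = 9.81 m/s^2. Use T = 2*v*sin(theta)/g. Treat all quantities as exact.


T = 2*v*sin(theta)/g
sin(theta) = sin(63.7 deg) = 0.8965
T = 2*16.78*0.8965 / 9.81
T = 30.0861 / 9.81 = 3.0669 s

3.0669 s


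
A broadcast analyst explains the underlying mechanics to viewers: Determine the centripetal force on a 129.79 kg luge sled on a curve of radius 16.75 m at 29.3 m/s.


Fc = m * v^2 / r
v^2 = 29.3^2 = 858.49
Fc = 129.79 * 858.49 / 16.75
Fc = 111423.4171 / 16.75 = 6652.1443 N

6652.1443 N


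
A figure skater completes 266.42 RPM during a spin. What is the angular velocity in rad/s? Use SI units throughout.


omega = RPM * 2 * pi / 60
omega = 266.42 * 2 * 3.14159 / 60
omega = 1673.9662 / 60 = 27.8994 rad/s

27.8994 rad/s


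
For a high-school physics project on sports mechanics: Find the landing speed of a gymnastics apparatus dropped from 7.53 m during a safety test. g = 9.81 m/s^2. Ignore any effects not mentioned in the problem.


v = sqrt(2 * g * h)
v = sqrt(2 * 9.81 * 7.53)
v = sqrt(147.7386) = 12.1548 m/s

12.1548 m/s


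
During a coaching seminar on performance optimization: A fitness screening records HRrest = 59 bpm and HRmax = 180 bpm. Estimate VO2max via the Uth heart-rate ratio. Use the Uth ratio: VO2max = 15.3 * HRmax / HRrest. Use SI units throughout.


VO2max = 15.3 * HRmax / HRrest
VO2max = 15.3 * 180 / 59
VO2max = 2754 / 59 = 46.678 mL/kg/min

46.678 mL/kg/min


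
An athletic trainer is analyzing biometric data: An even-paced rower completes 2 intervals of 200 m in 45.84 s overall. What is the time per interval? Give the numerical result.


Split time = total_time / n_laps = 45.84 / 2
Split time = 22.92 s per lap

22.92 s


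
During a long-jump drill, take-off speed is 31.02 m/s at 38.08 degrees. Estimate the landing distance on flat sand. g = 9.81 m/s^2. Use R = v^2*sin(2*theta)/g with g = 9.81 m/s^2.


R = v^2 * sin(2*theta) / g
Convert angle to radians: theta = 38.08 deg = 0.6646 rad
sin(2*theta) = sin(1.3292) = 0.971
R = 31.02^2 * 0.971 / 9.81
R = 962.2404 * 0.971 / 9.81 = 95.24 m

95.24 m


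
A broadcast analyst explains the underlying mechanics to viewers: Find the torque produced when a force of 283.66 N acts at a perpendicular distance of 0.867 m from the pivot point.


tau = F * d
tau = 283.66 * 0.867
tau = 245.9332 N*m

245.9332 N*m


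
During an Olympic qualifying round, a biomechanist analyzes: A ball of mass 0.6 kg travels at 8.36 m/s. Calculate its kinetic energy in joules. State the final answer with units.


KE = 0.5 * m * v^2
KE = 0.5 * 0.6 * 8.36^2
KE = 0.5 * 0.6 * 69.8896 = 20.9669 J

20.9669 J


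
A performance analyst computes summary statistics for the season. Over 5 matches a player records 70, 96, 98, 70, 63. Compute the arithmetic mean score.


Average = sum / n
Sum = 397
Average = 397 / 5 = 79.4

79.4


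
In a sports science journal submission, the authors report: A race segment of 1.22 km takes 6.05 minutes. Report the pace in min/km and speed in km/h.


Pace = time / distance = 6.05 min / 1.22 km = 4.959 min/km
Speed = distance / time_in_hours = 1.22 / 0.1008 hr
Speed = 12.0992 km/h

4.959 min/km, 12.0992 km/h


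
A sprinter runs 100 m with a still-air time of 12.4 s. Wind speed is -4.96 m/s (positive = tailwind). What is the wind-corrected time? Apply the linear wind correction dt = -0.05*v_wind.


dt = -0.05 * v_wind = -0.05 * -4.96 = 0.248 s
t_corrected = t_still + dt = 12.4 + (0.248)
t_corrected = 12.648 s

12.648 s


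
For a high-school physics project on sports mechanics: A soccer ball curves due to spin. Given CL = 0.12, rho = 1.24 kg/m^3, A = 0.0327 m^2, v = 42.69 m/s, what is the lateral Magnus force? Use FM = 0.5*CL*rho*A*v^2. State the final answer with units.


FM = 0.5 * CL * rho * A * v^2
FM = 0.5 * 0.12 * 1.24 * 0.0327 * 42.69^2
v^2 = 1822.4361
FM = 0.5 * 0.12 * 1.24 * 0.0327 * 1822.4361 = 4.4338 N

4.4338 N


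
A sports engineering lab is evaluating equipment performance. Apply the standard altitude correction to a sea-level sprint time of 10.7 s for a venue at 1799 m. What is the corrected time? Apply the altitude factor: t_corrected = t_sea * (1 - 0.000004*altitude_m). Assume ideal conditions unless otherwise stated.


Correction factor = 1 - 0.000004 * 1799 = 0.992804
t_corrected = t_sea * factor = 10.7 * 0.992804
t_corrected = 10.623 s

10.623 s


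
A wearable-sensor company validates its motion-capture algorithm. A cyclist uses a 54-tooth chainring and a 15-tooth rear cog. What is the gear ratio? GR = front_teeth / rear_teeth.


GR = front_teeth / rear_teeth
GR = 54 / 15
GR = 3.6

3.6


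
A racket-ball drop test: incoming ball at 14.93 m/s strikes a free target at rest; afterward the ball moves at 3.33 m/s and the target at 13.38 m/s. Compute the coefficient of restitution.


e = (v2_after - v1_after) / (v1_before - v2_before)
Numerator = 13.38 - 3.33 = 10.05
Denominator = 14.93 - 0 = 14.93
e = 10.05 / 14.93 = 0.6731

0.6731


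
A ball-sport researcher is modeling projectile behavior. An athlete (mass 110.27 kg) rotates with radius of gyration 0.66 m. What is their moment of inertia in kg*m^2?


I = m * k^2
I = 110.27 * 0.66^2
I = 110.27 * 0.4356 = 48.0336 kg*m^2

48.0336 kg*m^2


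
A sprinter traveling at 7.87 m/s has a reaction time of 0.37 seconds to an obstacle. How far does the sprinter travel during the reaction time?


d = v * t
d = 7.87 * 0.37
d = 2.9119 m

2.9119 m


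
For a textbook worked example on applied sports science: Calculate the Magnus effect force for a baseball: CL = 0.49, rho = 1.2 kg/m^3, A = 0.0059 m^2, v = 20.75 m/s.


FM = 0.5 * CL * rho * A * v^2
FM = 0.5 * 0.49 * 1.2 * 0.0059 * 20.75^2
v^2 = 430.5625
FM = 0.5 * 0.49 * 1.2 * 0.0059 * 430.5625 = 0.7469 N

0.7469 N


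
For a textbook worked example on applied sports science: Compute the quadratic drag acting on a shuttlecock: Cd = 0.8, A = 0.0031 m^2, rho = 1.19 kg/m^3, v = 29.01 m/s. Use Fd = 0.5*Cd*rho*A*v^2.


Fd = 0.5 * Cd * rho * A * v^2
Fd = 0.5 * 0.8 * 1.19 * 0.0031 * 29.01^2
v^2 = 841.5801
Fd = 0.5 * 0.8 * 1.19 * 0.0031 * 841.5801 = 1.2418 N

1.2418 N


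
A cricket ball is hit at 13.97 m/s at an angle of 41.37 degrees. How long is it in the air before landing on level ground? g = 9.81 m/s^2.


T = 2*v*sin(theta)/g
sin(theta) = sin(41.37 deg) = 0.6609
T = 2*13.97*0.6609 / 9.81
T = 18.4661 / 9.81 = 1.8824 s

1.8824 s


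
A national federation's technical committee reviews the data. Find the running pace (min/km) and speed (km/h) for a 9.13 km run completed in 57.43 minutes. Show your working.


Pace = time / distance = 57.43 min / 9.13 km = 6.2903 min/km
Speed = distance / time_in_hours = 9.13 / 0.9572 hr
Speed = 9.5386 km/h

6.2903 min/km, 9.5386 km/h


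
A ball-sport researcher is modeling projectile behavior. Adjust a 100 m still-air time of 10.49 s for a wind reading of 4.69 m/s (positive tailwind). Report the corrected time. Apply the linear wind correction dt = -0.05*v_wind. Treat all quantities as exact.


dt = -0.05 * v_wind = -0.05 * 4.69 = -0.2345 s
t_corrected = t_still + dt = 10.49 + (-0.2345)
t_corrected = 10.2555 s

10.2555 s


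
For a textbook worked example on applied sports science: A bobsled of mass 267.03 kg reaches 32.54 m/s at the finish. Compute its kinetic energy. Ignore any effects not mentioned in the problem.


KE = 0.5 * m * v^2
KE = 0.5 * 267.03 * 32.54^2
KE = 0.5 * 267.03 * 1058.8516 = 141372.5714 J

141372.5714 J


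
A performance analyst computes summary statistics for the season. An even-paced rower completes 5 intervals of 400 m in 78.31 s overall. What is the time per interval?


Split time = total_time / n_laps = 78.31 / 5
Split time = 15.662 s per lap

15.662 s


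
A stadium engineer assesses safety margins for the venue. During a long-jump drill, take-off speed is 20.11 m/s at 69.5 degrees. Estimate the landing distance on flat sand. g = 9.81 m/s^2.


R = v^2 * sin(2*theta) / g
Convert angle to radians: theta = 69.5 deg = 1.213 rad
sin(2*theta) = sin(2.426) = 0.6561
R = 20.11^2 * 0.6561 / 9.81
R = 404.4121 * 0.6561 / 9.81 = 27.0457 m

27.0457 m


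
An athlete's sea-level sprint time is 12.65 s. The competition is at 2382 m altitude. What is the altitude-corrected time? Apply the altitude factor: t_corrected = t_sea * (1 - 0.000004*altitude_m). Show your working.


Correction factor = 1 - 0.000004 * 2382 = 0.990472
t_corrected = t_sea * factor = 12.65 * 0.990472
t_corrected = 12.5295 s

12.5295 s


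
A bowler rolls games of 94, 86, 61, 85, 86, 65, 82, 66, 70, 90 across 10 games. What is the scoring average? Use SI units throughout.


Average = sum / n
Sum = 785
Average = 785 / 10 = 78.5

78.5


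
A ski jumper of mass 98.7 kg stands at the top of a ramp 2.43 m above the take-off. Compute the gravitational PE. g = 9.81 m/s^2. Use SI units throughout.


PE = m * g * h
PE = 98.7 * 9.81 * 2.43
PE = 968.247 * 2.43 = 2352.8402 J

2352.8402 J


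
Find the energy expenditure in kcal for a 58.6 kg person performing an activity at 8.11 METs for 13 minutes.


kcal = MET * mass * time_hr
Convert time: 13 min = 0.2167 hr
kcal = 8.11 * 58.6 * 0.2167
kcal = 102.97 kcal

102.97 kcal


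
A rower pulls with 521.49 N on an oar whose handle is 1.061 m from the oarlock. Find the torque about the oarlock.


tau = F * d
tau = 521.49 * 1.061
tau = 553.3009 N*m

553.3009 N*m


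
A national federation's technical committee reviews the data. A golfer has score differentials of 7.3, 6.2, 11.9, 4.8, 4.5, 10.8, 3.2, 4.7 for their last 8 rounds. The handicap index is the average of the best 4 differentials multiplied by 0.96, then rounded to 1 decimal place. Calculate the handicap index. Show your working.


All differentials: 7.3, 6.2, 11.9, 4.8, 4.5, 10.8, 3.2, 4.7
Sorted: 3.2, 4.5, 4.7, 4.8, 6.2, 7.3, 10.8, 11.9
Best 4: 3.2, 4.5, 4.7, 4.8
Average of best = 17.2 / 4 = 4.3
Raw index = 4.3 * 0.96 = 4.128
Handicap index = round(4.128, 1) = 4.1

4.1


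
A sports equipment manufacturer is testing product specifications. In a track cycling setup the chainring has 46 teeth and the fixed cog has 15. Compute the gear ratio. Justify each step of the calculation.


GR = front_teeth / rear_teeth
GR = 46 / 15
GR = 3.0667

3.0667


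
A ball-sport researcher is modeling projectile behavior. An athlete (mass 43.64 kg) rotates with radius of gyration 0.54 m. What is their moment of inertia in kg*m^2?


I = m * k^2
I = 43.64 * 0.54^2
I = 43.64 * 0.2916 = 12.7254 kg*m^2

12.7254 kg*m^2


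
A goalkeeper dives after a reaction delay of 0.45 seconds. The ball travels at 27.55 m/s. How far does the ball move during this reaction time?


d = v * t
d = 27.55 * 0.45
d = 12.3975 m

12.3975 m


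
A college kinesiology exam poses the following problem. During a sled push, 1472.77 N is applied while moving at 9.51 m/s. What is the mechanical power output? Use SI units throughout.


P = F * v
P = 1472.77 * 9.51
P = 14006.0427 W

14006.0427 W


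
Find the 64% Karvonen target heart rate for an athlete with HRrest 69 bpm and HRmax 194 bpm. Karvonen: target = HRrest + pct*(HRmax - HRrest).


Target = HRrest + pct*(HRmax - HRrest)
Heart rate reserve = HRmax - HRrest = 194 - 69 = 125 bpm
Fraction = 64% = 0.64
Target = 69 + 0.64 * 125
Target = 69 + 80 = 149 bpm

149 bpm


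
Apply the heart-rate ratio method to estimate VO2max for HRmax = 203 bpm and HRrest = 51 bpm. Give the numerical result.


VO2max = 15.3 * HRmax / HRrest
VO2max = 15.3 * 203 / 51
VO2max = 3105.9 / 51 = 60.9 mL/kg/min

60.9 mL/kg/min


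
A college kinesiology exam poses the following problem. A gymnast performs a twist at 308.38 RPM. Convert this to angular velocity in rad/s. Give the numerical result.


omega = RPM * 2 * pi / 60
omega = 308.38 * 2 * 3.14159 / 60
omega = 1937.6087 / 60 = 32.2935 rad/s

32.2935 rad/s


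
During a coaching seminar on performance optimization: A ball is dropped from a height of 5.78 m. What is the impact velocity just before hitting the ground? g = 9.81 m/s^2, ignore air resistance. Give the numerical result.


v = sqrt(2 * g * h)
v = sqrt(2 * 9.81 * 5.78)
v = sqrt(113.4036) = 10.6491 m/s

10.6491 m/s


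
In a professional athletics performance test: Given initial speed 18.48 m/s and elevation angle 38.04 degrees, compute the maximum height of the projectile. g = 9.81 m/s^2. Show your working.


H = (v*sin(theta))^2 / (2*g)
vy = v*sin(theta) = 18.48 * sin(38.04 deg) = 11.3876 m/s
H = vy^2 / (2*g) = 129.6772 / (2*9.81)
H = 129.6772 / 19.62 = 6.6094 m

6.6094 m


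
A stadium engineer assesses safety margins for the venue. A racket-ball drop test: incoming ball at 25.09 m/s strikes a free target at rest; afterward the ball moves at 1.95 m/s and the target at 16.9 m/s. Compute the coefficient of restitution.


e = (v2_after - v1_after) / (v1_before - v2_before)
Numerator = 16.9 - 1.95 = 14.95
Denominator = 25.09 - 0 = 25.09
e = 14.95 / 25.09 = 0.5959

0.5959


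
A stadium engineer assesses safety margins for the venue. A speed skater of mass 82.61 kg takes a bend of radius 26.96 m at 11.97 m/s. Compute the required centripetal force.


Fc = m * v^2 / r
v^2 = 11.97^2 = 143.2809
Fc = 82.61 * 143.2809 / 26.96
Fc = 11836.4351 / 26.96 = 439.0369 N

439.0369 N


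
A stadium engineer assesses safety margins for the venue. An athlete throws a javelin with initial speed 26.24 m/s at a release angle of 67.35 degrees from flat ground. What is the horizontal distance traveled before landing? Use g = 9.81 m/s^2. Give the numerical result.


R = v^2 * sin(2*theta) / g
Convert angle to radians: theta = 67.35 deg = 1.1755 rad
sin(2*theta) = sin(2.351) = 0.7108
R = 26.24^2 * 0.7108 / 9.81
R = 688.5376 * 0.7108 / 9.81 = 49.8891 m

49.8891 m


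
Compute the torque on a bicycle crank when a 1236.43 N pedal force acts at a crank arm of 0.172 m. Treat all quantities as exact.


tau = F * d
tau = 1236.43 * 0.172
tau = 212.666 N*m

212.666 N*m


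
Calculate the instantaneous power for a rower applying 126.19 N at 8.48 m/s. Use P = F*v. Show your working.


P = F * v
P = 126.19 * 8.48
P = 1070.0912 W

1070.0912 W


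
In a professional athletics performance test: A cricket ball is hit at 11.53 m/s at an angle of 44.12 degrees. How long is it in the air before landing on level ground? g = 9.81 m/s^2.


T = 2*v*sin(theta)/g
sin(theta) = sin(44.12 deg) = 0.6962
T = 2*11.53*0.6962 / 9.81
T = 16.0535 / 9.81 = 1.6364 s

1.6364 s


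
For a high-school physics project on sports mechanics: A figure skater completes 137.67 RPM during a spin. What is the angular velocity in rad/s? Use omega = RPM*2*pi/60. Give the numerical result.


omega = RPM * 2 * pi / 60
omega = 137.67 * 2 * 3.14159 / 60
omega = 865.0061 / 60 = 14.4168 rad/s

14.4168 rad/s


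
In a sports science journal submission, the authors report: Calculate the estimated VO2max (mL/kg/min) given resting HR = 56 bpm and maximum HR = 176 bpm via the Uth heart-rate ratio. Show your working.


VO2max = 15.3 * HRmax / HRrest
VO2max = 15.3 * 176 / 56
VO2max = 2692.8 / 56 = 48.0857 mL/kg/min

48.0857 mL/kg/min


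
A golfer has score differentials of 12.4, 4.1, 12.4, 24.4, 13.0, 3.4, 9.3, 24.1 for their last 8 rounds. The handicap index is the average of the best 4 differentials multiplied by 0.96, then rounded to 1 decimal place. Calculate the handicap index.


All differentials: 12.4, 4.1, 12.4, 24.4, 13.0, 3.4, 9.3, 24.1
Sorted: 3.4, 4.1, 9.3, 12.4, 12.4, 13.0, 24.1, 24.4
Best 4: 3.4, 4.1, 9.3, 12.4
Average of best = 29.2 / 4 = 7.3
Raw index = 7.3 * 0.96 = 7.008
Handicap index = round(7.008, 1) = 7.0

7.0


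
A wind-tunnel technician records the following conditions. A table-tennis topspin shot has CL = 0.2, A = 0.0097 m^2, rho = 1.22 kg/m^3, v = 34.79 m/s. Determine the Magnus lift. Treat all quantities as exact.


FM = 0.5 * CL * rho * A * v^2
FM = 0.5 * 0.2 * 1.22 * 0.0097 * 34.79^2
v^2 = 1210.3441
FM = 0.5 * 0.2 * 1.22 * 0.0097 * 1210.3441 = 1.4323 N

1.4323 N


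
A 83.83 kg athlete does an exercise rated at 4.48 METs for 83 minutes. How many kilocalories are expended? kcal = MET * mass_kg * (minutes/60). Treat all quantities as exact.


kcal = MET * mass * time_hr
Convert time: 83 min = 1.3833 hr
kcal = 4.48 * 83.83 * 1.3833
kcal = 519.5225 kcal

519.5225 kcal


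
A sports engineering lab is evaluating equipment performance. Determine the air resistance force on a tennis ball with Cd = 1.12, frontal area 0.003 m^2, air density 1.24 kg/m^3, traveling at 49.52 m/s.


Fd = 0.5 * Cd * rho * A * v^2
Fd = 0.5 * 1.12 * 1.24 * 0.003 * 49.52^2
v^2 = 2452.2304
Fd = 0.5 * 1.12 * 1.24 * 0.003 * 2452.2304 = 5.1085 N

5.1085 N


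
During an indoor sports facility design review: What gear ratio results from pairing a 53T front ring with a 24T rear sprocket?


GR = front_teeth / rear_teeth
GR = 53 / 24
GR = 2.2083

2.2083


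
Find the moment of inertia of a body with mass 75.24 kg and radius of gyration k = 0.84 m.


I = m * k^2
I = 75.24 * 0.84^2
I = 75.24 * 0.7056 = 53.0893 kg*m^2

53.0893 kg*m^2


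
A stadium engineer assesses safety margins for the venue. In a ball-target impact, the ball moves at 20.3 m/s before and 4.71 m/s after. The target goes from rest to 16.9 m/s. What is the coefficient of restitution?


e = (v2_after - v1_after) / (v1_before - v2_before)
Numerator = 16.9 - 4.71 = 12.19
Denominator = 20.3 - 0 = 20.3
e = 12.19 / 20.3 = 0.6005

0.6005


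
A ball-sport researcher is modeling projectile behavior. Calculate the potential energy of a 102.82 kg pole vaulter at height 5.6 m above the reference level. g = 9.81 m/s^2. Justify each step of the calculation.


PE = m * g * h
PE = 102.82 * 9.81 * 5.6
PE = 1008.6642 * 5.6 = 5648.5195 J

5648.5195 J


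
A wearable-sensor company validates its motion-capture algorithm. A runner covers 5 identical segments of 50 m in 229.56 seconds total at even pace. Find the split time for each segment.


Split time = total_time / n_laps = 229.56 / 5
Split time = 45.912 s per lap

45.912 s


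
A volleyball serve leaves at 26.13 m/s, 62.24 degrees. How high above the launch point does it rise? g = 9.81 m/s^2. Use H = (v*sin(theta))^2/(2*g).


H = (v*sin(theta))^2 / (2*g)
vy = v*sin(theta) = 26.13 * sin(62.24 deg) = 23.1226 m/s
H = vy^2 / (2*g) = 534.6548 / (2*9.81)
H = 534.6548 / 19.62 = 27.2505 m

27.2505 m


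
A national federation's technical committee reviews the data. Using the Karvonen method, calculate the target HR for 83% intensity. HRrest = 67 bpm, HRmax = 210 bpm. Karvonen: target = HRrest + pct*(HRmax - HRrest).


Target = HRrest + pct*(HRmax - HRrest)
Heart rate reserve = HRmax - HRrest = 210 - 67 = 143 bpm
Fraction = 83% = 0.83
Target = 67 + 0.83 * 143
Target = 67 + 118.69 = 185.69 bpm

185.69 bpm


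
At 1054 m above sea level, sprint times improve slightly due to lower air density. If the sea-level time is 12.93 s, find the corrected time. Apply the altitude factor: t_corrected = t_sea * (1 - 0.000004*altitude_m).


Correction factor = 1 - 0.000004 * 1054 = 0.995784
t_corrected = t_sea * factor = 12.93 * 0.995784
t_corrected = 12.8755 s

12.8755 s


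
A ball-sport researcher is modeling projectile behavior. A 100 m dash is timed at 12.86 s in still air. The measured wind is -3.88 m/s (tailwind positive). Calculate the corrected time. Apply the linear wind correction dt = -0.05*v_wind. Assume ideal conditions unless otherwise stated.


dt = -0.05 * v_wind = -0.05 * -3.88 = 0.194 s
t_corrected = t_still + dt = 12.86 + (0.194)
t_corrected = 13.054 s

13.054 s


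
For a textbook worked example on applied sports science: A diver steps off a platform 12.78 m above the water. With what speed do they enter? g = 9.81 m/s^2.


v = sqrt(2 * g * h)
v = sqrt(2 * 9.81 * 12.78)
v = sqrt(250.7436) = 15.8349 m/s

15.8349 m/s


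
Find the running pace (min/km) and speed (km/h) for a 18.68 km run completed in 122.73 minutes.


Pace = time / distance = 122.73 min / 18.68 km = 6.5701 min/km
Speed = distance / time_in_hours = 18.68 / 2.0455 hr
Speed = 9.1322 km/h

6.5701 min/km, 9.1322 km/h


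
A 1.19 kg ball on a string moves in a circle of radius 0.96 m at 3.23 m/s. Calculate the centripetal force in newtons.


Fc = m * v^2 / r
v^2 = 3.23^2 = 10.4329
Fc = 1.19 * 10.4329 / 0.96
Fc = 12.4152 / 0.96 = 12.9324 N

12.9324 N


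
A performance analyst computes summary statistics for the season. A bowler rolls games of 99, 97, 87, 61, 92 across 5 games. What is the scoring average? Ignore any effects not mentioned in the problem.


Average = sum / n
Sum = 436
Average = 436 / 5 = 87.2

87.2


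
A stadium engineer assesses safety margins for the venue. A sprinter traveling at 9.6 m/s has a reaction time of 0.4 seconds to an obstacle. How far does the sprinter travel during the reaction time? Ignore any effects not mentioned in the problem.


d = v * t
d = 9.6 * 0.4
d = 3.84 m

3.84 m


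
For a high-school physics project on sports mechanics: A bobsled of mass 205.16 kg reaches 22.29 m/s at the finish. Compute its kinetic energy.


KE = 0.5 * m * v^2
KE = 0.5 * 205.16 * 22.29^2
KE = 0.5 * 205.16 * 496.8441 = 50966.2678 J

50966.2678 J


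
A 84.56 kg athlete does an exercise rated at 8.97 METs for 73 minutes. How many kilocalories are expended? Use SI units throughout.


kcal = MET * mass * time_hr
Convert time: 73 min = 1.2167 hr
kcal = 8.97 * 84.56 * 1.2167
kcal = 922.8456 kcal

922.8456 kcal


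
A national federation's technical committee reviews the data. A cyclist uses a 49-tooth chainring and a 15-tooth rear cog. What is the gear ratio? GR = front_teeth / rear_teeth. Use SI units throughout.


GR = front_teeth / rear_teeth
GR = 49 / 15
GR = 3.2667

3.2667


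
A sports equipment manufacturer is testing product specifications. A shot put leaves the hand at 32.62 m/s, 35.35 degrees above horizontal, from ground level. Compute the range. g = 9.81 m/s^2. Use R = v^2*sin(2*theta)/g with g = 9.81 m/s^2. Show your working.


R = v^2 * sin(2*theta) / g
Convert angle to radians: theta = 35.35 deg = 0.617 rad
sin(2*theta) = sin(1.2339) = 0.9438
R = 32.62^2 * 0.9438 / 9.81
R = 1064.0644 * 0.9438 / 9.81 = 102.3716 m

102.3716 m


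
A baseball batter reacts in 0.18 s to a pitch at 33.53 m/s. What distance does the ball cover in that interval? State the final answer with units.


d = v * t
d = 33.53 * 0.18
d = 6.0354 m

6.0354 m


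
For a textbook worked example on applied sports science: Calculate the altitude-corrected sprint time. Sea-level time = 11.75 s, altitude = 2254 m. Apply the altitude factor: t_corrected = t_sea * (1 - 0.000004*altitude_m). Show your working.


Correction factor = 1 - 0.000004 * 2254 = 0.990984
t_corrected = t_sea * factor = 11.75 * 0.990984
t_corrected = 11.6441 s

11.6441 s


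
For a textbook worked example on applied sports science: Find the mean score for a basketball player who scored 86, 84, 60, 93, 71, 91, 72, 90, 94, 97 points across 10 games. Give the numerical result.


Average = sum / n
Sum = 838
Average = 838 / 10 = 83.8

83.8


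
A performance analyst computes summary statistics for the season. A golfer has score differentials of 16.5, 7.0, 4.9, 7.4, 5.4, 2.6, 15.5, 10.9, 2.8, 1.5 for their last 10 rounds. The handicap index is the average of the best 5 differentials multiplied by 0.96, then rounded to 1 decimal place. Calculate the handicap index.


All differentials: 16.5, 7.0, 4.9, 7.4, 5.4, 2.6, 15.5, 10.9, 2.8, 1.5
Sorted: 1.5, 2.6, 2.8, 4.9, 5.4, 7.0, 7.4, 10.9, 15.5, 16.5
Best 5: 1.5, 2.6, 2.8, 4.9, 5.4
Average of best = 17.2 / 5 = 3.44
Raw index = 3.44 * 0.96 = 3.3024
Handicap index = round(3.3024, 1) = 3.3

3.3


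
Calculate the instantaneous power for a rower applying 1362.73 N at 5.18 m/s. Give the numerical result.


P = F * v
P = 1362.73 * 5.18
P = 7058.9414 W

7058.9414 W


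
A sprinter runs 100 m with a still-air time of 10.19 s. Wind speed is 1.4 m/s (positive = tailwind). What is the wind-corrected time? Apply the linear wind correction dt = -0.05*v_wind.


dt = -0.05 * v_wind = -0.05 * 1.4 = -0.07 s
t_corrected = t_still + dt = 10.19 + (-0.07)
t_corrected = 10.12 s

10.12 s


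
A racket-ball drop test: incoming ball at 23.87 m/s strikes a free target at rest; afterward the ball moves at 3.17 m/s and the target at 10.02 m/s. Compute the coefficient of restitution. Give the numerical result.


e = (v2_after - v1_after) / (v1_before - v2_before)
Numerator = 10.02 - 3.17 = 6.85
Denominator = 23.87 - 0 = 23.87
e = 6.85 / 23.87 = 0.287

0.287


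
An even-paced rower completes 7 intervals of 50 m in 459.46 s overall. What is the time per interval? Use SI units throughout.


Split time = total_time / n_laps = 459.46 / 7
Split time = 65.6371 s per lap

65.6371 s


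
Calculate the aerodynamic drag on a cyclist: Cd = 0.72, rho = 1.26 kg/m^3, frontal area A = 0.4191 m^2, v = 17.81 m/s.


Fd = 0.5 * Cd * rho * A * v^2
Fd = 0.5 * 0.72 * 1.26 * 0.4191 * 17.81^2
v^2 = 317.1961
Fd = 0.5 * 0.72 * 1.26 * 0.4191 * 317.1961 = 60.3002 N

60.3002 N


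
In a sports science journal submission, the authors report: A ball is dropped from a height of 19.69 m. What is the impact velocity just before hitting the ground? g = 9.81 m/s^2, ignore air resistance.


v = sqrt(2 * g * h)
v = sqrt(2 * 9.81 * 19.69)
v = sqrt(386.3178) = 19.655 m/s

19.655 m/s


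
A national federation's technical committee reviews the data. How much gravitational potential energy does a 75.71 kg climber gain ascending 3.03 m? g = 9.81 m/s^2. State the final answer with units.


PE = m * g * h
PE = 75.71 * 9.81 * 3.03
PE = 742.7151 * 3.03 = 2250.4268 J

2250.4268 J


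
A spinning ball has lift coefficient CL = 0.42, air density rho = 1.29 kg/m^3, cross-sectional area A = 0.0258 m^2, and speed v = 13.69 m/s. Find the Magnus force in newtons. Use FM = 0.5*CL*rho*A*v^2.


FM = 0.5 * CL * rho * A * v^2
FM = 0.5 * 0.42 * 1.29 * 0.0258 * 13.69^2
v^2 = 187.4161
FM = 0.5 * 0.42 * 1.29 * 0.0258 * 187.4161 = 1.3099 N

1.3099 N


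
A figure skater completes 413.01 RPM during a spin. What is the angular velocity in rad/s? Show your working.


omega = RPM * 2 * pi / 60
omega = 413.01 * 2 * 3.14159 / 60
omega = 2595.0184 / 60 = 43.2503 rad/s

43.2503 rad/s


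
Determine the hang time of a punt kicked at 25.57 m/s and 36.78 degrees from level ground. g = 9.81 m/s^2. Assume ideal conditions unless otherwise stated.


T = 2*v*sin(theta)/g
sin(theta) = sin(36.78 deg) = 0.5987
T = 2*25.57*0.5987 / 9.81
T = 30.6198 / 9.81 = 3.1213 s

3.1213 s


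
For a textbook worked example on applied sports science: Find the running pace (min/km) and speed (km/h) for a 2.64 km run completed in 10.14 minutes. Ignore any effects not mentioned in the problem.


Pace = time / distance = 10.14 min / 2.64 km = 3.8409 min/km
Speed = distance / time_in_hours = 2.64 / 0.169 hr
Speed = 15.6213 km/h

3.8409 min/km, 15.6213 km/h


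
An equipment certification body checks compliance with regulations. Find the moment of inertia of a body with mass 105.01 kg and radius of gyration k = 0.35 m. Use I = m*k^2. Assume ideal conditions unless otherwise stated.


I = m * k^2
I = 105.01 * 0.35^2
I = 105.01 * 0.1225 = 12.8637 kg*m^2

12.8637 kg*m^2


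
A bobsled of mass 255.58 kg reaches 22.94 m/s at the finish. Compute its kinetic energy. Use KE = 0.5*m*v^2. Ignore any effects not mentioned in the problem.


KE = 0.5 * m * v^2
KE = 0.5 * 255.58 * 22.94^2
KE = 0.5 * 255.58 * 526.2436 = 67248.6696 J

67248.6696 J


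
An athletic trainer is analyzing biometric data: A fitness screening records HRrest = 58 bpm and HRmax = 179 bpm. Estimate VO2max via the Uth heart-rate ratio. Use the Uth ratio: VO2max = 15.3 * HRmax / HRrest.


VO2max = 15.3 * HRmax / HRrest
VO2max = 15.3 * 179 / 58
VO2max = 2738.7 / 58 = 47.219 mL/kg/min

47.219 mL/kg/min


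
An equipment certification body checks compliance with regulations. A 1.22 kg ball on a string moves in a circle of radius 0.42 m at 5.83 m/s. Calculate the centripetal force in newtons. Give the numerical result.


Fc = m * v^2 / r
v^2 = 5.83^2 = 33.9889
Fc = 1.22 * 33.9889 / 0.42
Fc = 41.4665 / 0.42 = 98.7297 N

98.7297 N


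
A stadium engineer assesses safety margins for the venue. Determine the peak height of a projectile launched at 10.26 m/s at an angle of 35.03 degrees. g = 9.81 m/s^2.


H = (v*sin(theta))^2 / (2*g)
vy = v*sin(theta) = 10.26 * sin(35.03 deg) = 5.8893 m/s
H = vy^2 / (2*g) = 34.6838 / (2*9.81)
H = 34.6838 / 19.62 = 1.7678 m

1.7678 m


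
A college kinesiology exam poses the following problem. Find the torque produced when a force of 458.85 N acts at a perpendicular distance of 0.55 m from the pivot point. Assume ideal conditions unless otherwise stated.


tau = F * d
tau = 458.85 * 0.55
tau = 252.3675 N*m

252.3675 N*m


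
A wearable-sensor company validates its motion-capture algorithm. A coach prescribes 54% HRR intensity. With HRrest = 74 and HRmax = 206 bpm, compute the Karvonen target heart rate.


Target = HRrest + pct*(HRmax - HRrest)
Heart rate reserve = HRmax - HRrest = 206 - 74 = 132 bpm
Fraction = 54% = 0.54
Target = 74 + 0.54 * 132
Target = 74 + 71.28 = 145.28 bpm

145.28 bpm


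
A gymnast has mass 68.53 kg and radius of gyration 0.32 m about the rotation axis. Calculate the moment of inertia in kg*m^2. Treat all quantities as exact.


I = m * k^2
I = 68.53 * 0.32^2
I = 68.53 * 0.1024 = 7.0175 kg*m^2

7.0175 kg*m^2


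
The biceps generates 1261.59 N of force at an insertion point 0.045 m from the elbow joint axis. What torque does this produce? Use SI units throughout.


tau = F * d
tau = 1261.59 * 0.045
tau = 56.7715 N*m

56.7715 N*m


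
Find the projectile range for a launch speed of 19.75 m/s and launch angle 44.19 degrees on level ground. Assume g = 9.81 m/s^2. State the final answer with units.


R = v^2 * sin(2*theta) / g
Convert angle to radians: theta = 44.19 deg = 0.7713 rad
sin(2*theta) = sin(1.5425) = 0.9996
R = 19.75^2 * 0.9996 / 9.81
R = 390.0625 * 0.9996 / 9.81 = 39.7458 m

39.7458 m


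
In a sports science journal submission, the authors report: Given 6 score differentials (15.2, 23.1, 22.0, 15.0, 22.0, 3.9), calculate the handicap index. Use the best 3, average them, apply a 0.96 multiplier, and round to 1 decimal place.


All differentials: 15.2, 23.1, 22.0, 15.0, 22.0, 3.9
Sorted: 3.9, 15.0, 15.2, 22.0, 22.0, 23.1
Best 3: 3.9, 15.0, 15.2
Average of best = 34.1 / 3 = 11.3667
Raw index = 11.3667 * 0.96 = 10.912
Handicap index = round(10.912, 1) = 10.9

10.9


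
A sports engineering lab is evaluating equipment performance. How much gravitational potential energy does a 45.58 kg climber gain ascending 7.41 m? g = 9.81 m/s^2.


PE = m * g * h
PE = 45.58 * 9.81 * 7.41
PE = 447.1398 * 7.41 = 3313.3059 J

3313.3059 J


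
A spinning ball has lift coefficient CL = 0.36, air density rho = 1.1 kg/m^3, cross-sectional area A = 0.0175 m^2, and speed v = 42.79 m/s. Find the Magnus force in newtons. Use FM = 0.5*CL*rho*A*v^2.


FM = 0.5 * CL * rho * A * v^2
FM = 0.5 * 0.36 * 1.1 * 0.0175 * 42.79^2
v^2 = 1830.9841
FM = 0.5 * 0.36 * 1.1 * 0.0175 * 1830.9841 = 6.3444 N

6.3444 N


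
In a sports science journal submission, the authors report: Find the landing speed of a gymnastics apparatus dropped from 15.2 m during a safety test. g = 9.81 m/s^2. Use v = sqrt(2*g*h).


v = sqrt(2 * g * h)
v = sqrt(2 * 9.81 * 15.2)
v = sqrt(298.224) = 17.2692 m/s

17.2692 m/s


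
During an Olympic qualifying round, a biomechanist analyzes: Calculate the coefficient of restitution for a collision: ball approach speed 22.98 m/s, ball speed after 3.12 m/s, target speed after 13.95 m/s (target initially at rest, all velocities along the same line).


e = (v2_after - v1_after) / (v1_before - v2_before)
Numerator = 13.95 - 3.12 = 10.83
Denominator = 22.98 - 0 = 22.98
e = 10.83 / 22.98 = 0.4713

0.4713


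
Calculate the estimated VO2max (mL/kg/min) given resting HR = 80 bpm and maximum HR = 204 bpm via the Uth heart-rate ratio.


VO2max = 15.3 * HRmax / HRrest
VO2max = 15.3 * 204 / 80
VO2max = 3121.2 / 80 = 39.015 mL/kg/min

39.015 mL/kg/min


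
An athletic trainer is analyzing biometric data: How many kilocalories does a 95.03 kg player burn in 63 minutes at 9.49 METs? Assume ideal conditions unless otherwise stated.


kcal = MET * mass * time_hr
Convert time: 63 min = 1.05 hr
kcal = 9.49 * 95.03 * 1.05
kcal = 946.9264 kcal

946.9264 kcal


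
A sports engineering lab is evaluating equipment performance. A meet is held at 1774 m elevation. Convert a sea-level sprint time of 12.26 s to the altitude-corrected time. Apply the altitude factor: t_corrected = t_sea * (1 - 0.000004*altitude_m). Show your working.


Correction factor = 1 - 0.000004 * 1774 = 0.992904
t_corrected = t_sea * factor = 12.26 * 0.992904
t_corrected = 12.173 s

12.173 s


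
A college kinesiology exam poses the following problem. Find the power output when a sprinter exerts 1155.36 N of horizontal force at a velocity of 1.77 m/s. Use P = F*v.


P = F * v
P = 1155.36 * 1.77
P = 2044.9872 W

2044.9872 W


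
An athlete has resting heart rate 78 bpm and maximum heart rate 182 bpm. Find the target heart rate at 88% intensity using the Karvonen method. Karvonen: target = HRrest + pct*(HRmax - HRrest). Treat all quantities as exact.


Target = HRrest + pct*(HRmax - HRrest)
Heart rate reserve = HRmax - HRrest = 182 - 78 = 104 bpm
Fraction = 88% = 0.88
Target = 78 + 0.88 * 104
Target = 78 + 91.52 = 169.52 bpm

169.52 bpm
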